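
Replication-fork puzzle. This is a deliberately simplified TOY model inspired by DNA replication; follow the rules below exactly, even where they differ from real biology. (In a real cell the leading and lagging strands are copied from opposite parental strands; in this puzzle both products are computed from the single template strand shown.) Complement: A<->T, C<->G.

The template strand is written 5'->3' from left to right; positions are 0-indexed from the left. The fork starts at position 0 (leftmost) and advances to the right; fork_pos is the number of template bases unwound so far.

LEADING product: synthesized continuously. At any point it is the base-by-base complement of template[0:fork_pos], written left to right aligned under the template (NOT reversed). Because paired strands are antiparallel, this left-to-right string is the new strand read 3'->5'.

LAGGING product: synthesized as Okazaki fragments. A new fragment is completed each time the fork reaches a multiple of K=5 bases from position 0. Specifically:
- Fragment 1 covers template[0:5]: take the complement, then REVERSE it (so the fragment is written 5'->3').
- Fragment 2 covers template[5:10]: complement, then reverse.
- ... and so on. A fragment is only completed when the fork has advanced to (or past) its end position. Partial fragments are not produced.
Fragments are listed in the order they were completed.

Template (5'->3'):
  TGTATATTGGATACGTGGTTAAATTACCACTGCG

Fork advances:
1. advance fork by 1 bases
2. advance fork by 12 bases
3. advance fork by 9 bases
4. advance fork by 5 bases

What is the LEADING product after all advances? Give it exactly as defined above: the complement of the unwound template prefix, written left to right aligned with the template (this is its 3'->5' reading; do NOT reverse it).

Step 1: advance 1 -> fork_pos = 0 + 1 = 1.
Step 2: advance 12 -> fork_pos = 1 + 12 = 13.
Step 3: advance 9 -> fork_pos = 13 + 9 = 22.
Step 4: advance 5 -> fork_pos = 22 + 5 = 27.
Unwound prefix: template[0:27] = TGTATATTGGATACGTGGTTAAATTAC
Complement it base by base (A<->T, C<->G), keeping left-to-right order:
  [0:5] TGTAT -> ACATA
  [5:10] ATTGG -> TAACC
  [10:15] ATACG -> TATGC
  [15:20] TGGTT -> ACCAA
  [20:25] AAATT -> TTTAA
  [25:27] AC -> TG
Concatenate: ACATATAACCTATGCACCAATTTAATG (length 27; written aligned with the template, i.e. 3'->5').

Answer: ACATATAACCTATGCACCAATTTAATG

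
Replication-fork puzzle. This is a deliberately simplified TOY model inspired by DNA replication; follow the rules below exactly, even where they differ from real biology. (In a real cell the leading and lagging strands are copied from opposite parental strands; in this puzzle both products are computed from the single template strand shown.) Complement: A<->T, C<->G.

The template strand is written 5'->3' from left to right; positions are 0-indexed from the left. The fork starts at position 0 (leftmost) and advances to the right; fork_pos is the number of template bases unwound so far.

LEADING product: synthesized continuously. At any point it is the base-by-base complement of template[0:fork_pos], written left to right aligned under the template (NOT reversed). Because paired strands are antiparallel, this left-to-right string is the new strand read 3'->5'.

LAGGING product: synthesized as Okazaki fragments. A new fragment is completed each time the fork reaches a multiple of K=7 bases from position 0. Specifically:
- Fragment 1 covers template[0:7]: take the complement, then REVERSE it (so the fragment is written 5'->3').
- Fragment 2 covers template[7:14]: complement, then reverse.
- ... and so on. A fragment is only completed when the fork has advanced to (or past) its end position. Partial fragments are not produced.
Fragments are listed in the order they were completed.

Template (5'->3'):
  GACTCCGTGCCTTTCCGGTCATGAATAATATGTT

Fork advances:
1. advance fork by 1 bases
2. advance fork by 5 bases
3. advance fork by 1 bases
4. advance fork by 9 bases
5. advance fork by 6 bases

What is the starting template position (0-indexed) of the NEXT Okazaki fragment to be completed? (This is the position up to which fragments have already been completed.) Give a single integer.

Answer: 21

Derivation:
Step 1: advance 1 -> fork_pos = 0 + 1 = 1. Next multiple of 7 is 7 (not reached); still 0 fragment(s).
Step 2: advance 5 -> fork_pos = 1 + 5 = 6. Next multiple of 7 is 7 (not reached); still 0 fragment(s).
Step 3: advance 1 -> fork_pos = 6 + 1 = 7. Reached multiple(s) of 7: 7 -> fragment 1 completed (1 total).
Step 4: advance 9 -> fork_pos = 7 + 9 = 16. Reached multiple(s) of 7: 14 -> fragment 2 completed (2 total).
Step 5: advance 6 -> fork_pos = 16 + 6 = 22. Reached multiple(s) of 7: 21 -> fragment 3 completed (3 total).
3 fragment(s) completed, covering template[0:21] (3 x 7 = 21). The next fragment, fragment 4, covers template[21:28], so it starts at position 21.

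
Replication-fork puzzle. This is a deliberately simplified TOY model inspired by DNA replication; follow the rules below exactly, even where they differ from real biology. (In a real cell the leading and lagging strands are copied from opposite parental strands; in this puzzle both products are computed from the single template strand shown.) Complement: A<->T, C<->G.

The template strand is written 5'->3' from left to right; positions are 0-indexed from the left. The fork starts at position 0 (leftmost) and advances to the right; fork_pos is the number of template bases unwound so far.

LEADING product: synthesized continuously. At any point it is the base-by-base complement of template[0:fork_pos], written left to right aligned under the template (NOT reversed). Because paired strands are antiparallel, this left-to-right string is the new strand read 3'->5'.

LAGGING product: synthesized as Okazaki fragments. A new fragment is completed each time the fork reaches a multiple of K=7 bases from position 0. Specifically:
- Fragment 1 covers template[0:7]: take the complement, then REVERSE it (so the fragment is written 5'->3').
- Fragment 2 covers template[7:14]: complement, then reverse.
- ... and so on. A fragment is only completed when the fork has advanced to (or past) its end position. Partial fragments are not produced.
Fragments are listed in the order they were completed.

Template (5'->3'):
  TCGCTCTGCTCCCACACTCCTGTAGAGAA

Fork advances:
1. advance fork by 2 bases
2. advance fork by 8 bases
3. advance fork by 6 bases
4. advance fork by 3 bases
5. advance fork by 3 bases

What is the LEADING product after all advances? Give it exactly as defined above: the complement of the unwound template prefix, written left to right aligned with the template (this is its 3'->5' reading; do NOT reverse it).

Answer: AGCGAGACGAGGGTGTGAGGAC

Derivation:
Step 1: advance 2 -> fork_pos = 0 + 2 = 2.
Step 2: advance 8 -> fork_pos = 2 + 8 = 10.
Step 3: advance 6 -> fork_pos = 10 + 6 = 16.
Step 4: advance 3 -> fork_pos = 16 + 3 = 19.
Step 5: advance 3 -> fork_pos = 19 + 3 = 22.
Unwound prefix: template[0:22] = TCGCTCTGCTCCCACACTCCTG
Complement it base by base (A<->T, C<->G), keeping left-to-right order:
  [0:5] TCGCT -> AGCGA
  [5:10] CTGCT -> GACGA
  [10:15] CCCAC -> GGGTG
  [15:20] ACTCC -> TGAGG
  [20:22] TG -> AC
Concatenate: AGCGAGACGAGGGTGTGAGGAC (length 22; written aligned with the template, i.e. 3'->5').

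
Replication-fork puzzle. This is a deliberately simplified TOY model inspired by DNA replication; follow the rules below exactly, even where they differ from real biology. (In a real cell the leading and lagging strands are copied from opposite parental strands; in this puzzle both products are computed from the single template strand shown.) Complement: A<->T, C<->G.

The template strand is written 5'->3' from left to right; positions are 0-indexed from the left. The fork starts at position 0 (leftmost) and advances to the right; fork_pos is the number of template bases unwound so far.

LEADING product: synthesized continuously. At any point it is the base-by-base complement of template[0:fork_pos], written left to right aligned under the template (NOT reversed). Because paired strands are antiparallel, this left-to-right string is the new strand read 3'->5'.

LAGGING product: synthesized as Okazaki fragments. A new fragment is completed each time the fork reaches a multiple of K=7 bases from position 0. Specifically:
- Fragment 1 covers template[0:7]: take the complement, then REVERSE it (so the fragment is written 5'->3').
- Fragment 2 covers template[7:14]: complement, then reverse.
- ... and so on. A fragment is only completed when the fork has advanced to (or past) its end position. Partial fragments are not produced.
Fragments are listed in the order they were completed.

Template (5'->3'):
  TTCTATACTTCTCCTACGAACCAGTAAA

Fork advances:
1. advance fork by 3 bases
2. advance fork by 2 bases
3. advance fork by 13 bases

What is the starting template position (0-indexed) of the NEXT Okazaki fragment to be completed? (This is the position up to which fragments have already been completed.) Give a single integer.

Answer: 14

Derivation:
Step 1: advance 3 -> fork_pos = 0 + 3 = 3. Next multiple of 7 is 7 (not reached); still 0 fragment(s).
Step 2: advance 2 -> fork_pos = 3 + 2 = 5. Next multiple of 7 is 7 (not reached); still 0 fragment(s).
Step 3: advance 13 -> fork_pos = 5 + 13 = 18. Reached multiple(s) of 7: 7, 14 -> fragments 1-2 completed (2 total).
2 fragment(s) completed, covering template[0:14] (2 x 7 = 14). The next fragment, fragment 3, covers template[14:21], so it starts at position 14.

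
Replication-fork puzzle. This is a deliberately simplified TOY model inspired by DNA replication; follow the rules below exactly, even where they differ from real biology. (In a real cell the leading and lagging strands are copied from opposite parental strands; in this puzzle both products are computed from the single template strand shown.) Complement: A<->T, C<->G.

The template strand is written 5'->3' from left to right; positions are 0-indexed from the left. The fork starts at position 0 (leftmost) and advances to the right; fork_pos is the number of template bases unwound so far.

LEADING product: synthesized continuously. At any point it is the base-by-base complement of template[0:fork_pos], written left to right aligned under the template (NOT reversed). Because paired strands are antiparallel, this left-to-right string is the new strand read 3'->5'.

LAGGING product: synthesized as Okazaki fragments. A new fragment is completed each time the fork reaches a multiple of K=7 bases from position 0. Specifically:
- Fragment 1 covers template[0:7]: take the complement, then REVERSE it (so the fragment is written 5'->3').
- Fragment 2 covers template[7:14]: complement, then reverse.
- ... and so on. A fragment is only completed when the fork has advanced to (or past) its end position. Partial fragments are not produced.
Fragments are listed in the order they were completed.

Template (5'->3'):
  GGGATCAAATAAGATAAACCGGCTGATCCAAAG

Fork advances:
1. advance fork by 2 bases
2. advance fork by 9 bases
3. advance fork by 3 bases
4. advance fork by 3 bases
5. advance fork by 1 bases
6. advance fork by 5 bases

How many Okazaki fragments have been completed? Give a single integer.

Step 1: advance 2 -> fork_pos = 0 + 2 = 2. Next multiple of 7 is 7 (not reached); still 0 fragment(s).
Step 2: advance 9 -> fork_pos = 2 + 9 = 11. Reached multiple(s) of 7: 7 -> fragment 1 completed (1 total).
Step 3: advance 3 -> fork_pos = 11 + 3 = 14. Reached multiple(s) of 7: 14 -> fragment 2 completed (2 total).
Step 4: advance 3 -> fork_pos = 14 + 3 = 17. Next multiple of 7 is 21 (not reached); still 2 fragment(s).
Step 5: advance 1 -> fork_pos = 17 + 1 = 18. Next multiple of 7 is 21 (not reached); still 2 fragment(s).
Step 6: advance 5 -> fork_pos = 18 + 5 = 23. Reached multiple(s) of 7: 21 -> fragment 3 completed (3 total).
Check: final fork_pos = 23; the multiples of 7 that are <= 23 are 7..21 -> 23 // 7 = 3 completed fragment(s).

Answer: 3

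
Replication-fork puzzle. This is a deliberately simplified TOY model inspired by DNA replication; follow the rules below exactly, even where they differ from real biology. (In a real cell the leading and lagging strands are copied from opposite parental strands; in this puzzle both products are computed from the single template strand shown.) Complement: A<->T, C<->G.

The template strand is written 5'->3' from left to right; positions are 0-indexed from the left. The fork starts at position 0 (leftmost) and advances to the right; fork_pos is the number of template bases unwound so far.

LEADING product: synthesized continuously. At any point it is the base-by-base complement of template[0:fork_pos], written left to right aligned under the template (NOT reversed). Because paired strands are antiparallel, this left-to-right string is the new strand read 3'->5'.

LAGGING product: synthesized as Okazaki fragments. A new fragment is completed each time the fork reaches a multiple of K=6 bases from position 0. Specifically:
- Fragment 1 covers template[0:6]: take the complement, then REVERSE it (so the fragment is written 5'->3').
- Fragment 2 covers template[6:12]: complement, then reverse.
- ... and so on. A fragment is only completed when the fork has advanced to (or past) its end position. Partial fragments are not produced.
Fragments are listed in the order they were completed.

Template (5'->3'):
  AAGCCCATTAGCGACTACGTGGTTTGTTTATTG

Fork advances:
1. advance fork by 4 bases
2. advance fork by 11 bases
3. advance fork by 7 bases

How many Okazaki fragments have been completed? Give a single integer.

Answer: 3

Derivation:
Step 1: advance 4 -> fork_pos = 0 + 4 = 4. Next multiple of 6 is 6 (not reached); still 0 fragment(s).
Step 2: advance 11 -> fork_pos = 4 + 11 = 15. Reached multiple(s) of 6: 6, 12 -> fragments 1-2 completed (2 total).
Step 3: advance 7 -> fork_pos = 15 + 7 = 22. Reached multiple(s) of 6: 18 -> fragment 3 completed (3 total).
Check: final fork_pos = 22; the multiples of 6 that are <= 22 are 6..18 -> 22 // 6 = 3 completed fragment(s).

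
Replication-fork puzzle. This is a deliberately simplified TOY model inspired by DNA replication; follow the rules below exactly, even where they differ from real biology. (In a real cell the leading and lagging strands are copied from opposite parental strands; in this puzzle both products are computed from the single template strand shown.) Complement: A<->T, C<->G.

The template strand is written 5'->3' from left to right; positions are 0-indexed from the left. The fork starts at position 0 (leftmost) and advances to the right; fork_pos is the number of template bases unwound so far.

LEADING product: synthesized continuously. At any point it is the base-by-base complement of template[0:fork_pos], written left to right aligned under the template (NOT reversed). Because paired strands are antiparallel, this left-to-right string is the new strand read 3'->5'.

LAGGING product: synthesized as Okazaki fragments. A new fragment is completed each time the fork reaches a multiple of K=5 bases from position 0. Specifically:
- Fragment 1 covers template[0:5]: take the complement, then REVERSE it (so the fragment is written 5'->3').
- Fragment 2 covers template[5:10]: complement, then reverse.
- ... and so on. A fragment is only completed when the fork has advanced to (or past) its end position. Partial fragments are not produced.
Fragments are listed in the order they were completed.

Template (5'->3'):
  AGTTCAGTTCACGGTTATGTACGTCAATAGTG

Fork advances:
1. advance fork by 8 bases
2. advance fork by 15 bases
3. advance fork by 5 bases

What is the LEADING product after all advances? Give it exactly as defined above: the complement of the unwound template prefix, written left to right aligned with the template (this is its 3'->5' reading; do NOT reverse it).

Step 1: advance 8 -> fork_pos = 0 + 8 = 8.
Step 2: advance 15 -> fork_pos = 8 + 15 = 23.
Step 3: advance 5 -> fork_pos = 23 + 5 = 28.
Unwound prefix: template[0:28] = AGTTCAGTTCACGGTTATGTACGTCAAT
Complement it base by base (A<->T, C<->G), keeping left-to-right order:
  [0:5] AGTTC -> TCAAG
  [5:10] AGTTC -> TCAAG
  [10:15] ACGGT -> TGCCA
  [15:20] TATGT -> ATACA
  [20:25] ACGTC -> TGCAG
  [25:28] AAT -> TTA
Concatenate: TCAAGTCAAGTGCCAATACATGCAGTTA (length 28; written aligned with the template, i.e. 3'->5').

Answer: TCAAGTCAAGTGCCAATACATGCAGTTA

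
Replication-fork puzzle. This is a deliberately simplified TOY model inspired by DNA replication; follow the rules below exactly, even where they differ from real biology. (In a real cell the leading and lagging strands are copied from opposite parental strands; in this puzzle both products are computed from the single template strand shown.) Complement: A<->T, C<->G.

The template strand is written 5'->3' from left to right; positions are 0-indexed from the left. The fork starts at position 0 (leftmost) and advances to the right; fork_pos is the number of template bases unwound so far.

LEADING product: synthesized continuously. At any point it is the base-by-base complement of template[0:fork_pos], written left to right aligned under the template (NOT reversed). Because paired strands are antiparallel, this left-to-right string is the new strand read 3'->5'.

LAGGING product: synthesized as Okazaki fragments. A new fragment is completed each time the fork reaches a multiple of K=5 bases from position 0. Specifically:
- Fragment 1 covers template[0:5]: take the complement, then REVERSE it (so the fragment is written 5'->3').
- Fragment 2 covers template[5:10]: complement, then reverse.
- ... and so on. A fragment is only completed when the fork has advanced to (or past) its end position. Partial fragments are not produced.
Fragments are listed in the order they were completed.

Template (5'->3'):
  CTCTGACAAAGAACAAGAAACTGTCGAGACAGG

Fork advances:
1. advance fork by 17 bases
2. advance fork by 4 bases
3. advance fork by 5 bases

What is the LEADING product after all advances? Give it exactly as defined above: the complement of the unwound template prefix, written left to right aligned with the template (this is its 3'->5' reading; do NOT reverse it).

Answer: GAGACTGTTTCTTGTTCTTTGACAGC

Derivation:
Step 1: advance 17 -> fork_pos = 0 + 17 = 17.
Step 2: advance 4 -> fork_pos = 17 + 4 = 21.
Step 3: advance 5 -> fork_pos = 21 + 5 = 26.
Unwound prefix: template[0:26] = CTCTGACAAAGAACAAGAAACTGTCG
Complement it base by base (A<->T, C<->G), keeping left-to-right order:
  [0:5] CTCTG -> GAGAC
  [5:10] ACAAA -> TGTTT
  [10:15] GAACA -> CTTGT
  [15:20] AGAAA -> TCTTT
  [20:25] CTGTC -> GACAG
  [25:26] G -> C
Concatenate: GAGACTGTTTCTTGTTCTTTGACAGC (length 26; written aligned with the template, i.e. 3'->5').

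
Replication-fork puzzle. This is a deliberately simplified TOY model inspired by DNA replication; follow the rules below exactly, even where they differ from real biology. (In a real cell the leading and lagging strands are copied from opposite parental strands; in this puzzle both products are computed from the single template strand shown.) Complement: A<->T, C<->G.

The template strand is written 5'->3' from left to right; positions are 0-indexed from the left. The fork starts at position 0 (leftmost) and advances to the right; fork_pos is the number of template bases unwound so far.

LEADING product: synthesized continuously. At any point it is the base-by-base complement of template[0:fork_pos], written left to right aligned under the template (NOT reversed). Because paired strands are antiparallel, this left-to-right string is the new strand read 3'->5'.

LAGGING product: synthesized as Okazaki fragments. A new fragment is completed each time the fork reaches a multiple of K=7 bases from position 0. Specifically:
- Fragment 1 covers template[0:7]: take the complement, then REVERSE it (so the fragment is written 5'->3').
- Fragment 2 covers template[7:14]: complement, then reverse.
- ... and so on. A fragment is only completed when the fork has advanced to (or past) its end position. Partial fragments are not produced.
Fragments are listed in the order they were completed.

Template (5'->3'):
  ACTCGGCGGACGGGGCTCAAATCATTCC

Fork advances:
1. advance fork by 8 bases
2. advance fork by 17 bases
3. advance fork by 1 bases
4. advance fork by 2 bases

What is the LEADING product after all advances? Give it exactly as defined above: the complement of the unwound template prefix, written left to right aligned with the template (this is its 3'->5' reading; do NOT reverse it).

Step 1: advance 8 -> fork_pos = 0 + 8 = 8.
Step 2: advance 17 -> fork_pos = 8 + 17 = 25.
Step 3: advance 1 -> fork_pos = 25 + 1 = 26.
Step 4: advance 2 -> fork_pos = 26 + 2 = 28.
Unwound prefix: template[0:28] = ACTCGGCGGACGGGGCTCAAATCATTCC
Complement it base by base (A<->T, C<->G), keeping left-to-right order:
  [0:5] ACTCG -> TGAGC
  [5:10] GCGGA -> CGCCT
  [10:15] CGGGG -> GCCCC
  [15:20] CTCAA -> GAGTT
  [20:25] ATCAT -> TAGTA
  [25:28] TCC -> AGG
Concatenate: TGAGCCGCCTGCCCCGAGTTTAGTAAGG (length 28; written aligned with the template, i.e. 3'->5').

Answer: TGAGCCGCCTGCCCCGAGTTTAGTAAGG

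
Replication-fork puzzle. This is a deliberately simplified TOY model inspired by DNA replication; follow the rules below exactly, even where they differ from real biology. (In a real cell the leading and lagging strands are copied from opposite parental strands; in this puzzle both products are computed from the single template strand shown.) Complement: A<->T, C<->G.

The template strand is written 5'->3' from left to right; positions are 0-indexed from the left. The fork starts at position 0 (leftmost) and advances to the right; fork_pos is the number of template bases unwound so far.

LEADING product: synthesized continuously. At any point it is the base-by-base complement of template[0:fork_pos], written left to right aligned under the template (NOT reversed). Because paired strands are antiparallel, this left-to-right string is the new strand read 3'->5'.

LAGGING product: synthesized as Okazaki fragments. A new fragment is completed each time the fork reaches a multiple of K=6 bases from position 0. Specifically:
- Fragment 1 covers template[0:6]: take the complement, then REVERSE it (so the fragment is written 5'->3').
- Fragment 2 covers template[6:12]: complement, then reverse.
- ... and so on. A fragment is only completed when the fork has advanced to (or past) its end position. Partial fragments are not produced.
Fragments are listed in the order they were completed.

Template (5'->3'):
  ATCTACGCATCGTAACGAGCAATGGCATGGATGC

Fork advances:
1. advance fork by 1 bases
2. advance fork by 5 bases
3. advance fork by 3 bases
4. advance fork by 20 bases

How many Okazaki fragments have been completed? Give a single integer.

Answer: 4

Derivation:
Step 1: advance 1 -> fork_pos = 0 + 1 = 1. Next multiple of 6 is 6 (not reached); still 0 fragment(s).
Step 2: advance 5 -> fork_pos = 1 + 5 = 6. Reached multiple(s) of 6: 6 -> fragment 1 completed (1 total).
Step 3: advance 3 -> fork_pos = 6 + 3 = 9. Next multiple of 6 is 12 (not reached); still 1 fragment(s).
Step 4: advance 20 -> fork_pos = 9 + 20 = 29. Reached multiple(s) of 6: 12, 18, 24 -> fragments 2-4 completed (4 total).
Check: final fork_pos = 29; the multiples of 6 that are <= 29 are 6..24 -> 29 // 6 = 4 completed fragment(s).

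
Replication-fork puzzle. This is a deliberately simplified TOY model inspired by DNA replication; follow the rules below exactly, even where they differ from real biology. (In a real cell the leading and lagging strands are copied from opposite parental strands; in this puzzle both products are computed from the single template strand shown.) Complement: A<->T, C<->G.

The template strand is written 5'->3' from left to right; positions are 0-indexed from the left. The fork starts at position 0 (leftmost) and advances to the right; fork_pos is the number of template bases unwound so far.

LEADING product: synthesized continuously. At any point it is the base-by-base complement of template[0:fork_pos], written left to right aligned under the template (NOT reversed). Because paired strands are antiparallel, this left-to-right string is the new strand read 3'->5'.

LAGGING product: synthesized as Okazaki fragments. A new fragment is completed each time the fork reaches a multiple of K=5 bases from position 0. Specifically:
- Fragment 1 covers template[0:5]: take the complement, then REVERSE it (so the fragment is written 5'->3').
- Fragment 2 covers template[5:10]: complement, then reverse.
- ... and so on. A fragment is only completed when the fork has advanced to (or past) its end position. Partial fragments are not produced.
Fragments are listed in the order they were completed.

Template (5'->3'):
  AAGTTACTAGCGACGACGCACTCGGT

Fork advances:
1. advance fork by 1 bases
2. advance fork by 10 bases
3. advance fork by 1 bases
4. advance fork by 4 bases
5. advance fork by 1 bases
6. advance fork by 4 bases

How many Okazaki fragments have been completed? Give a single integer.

Answer: 4

Derivation:
Step 1: advance 1 -> fork_pos = 0 + 1 = 1. Next multiple of 5 is 5 (not reached); still 0 fragment(s).
Step 2: advance 10 -> fork_pos = 1 + 10 = 11. Reached multiple(s) of 5: 5, 10 -> fragments 1-2 completed (2 total).
Step 3: advance 1 -> fork_pos = 11 + 1 = 12. Next multiple of 5 is 15 (not reached); still 2 fragment(s).
Step 4: advance 4 -> fork_pos = 12 + 4 = 16. Reached multiple(s) of 5: 15 -> fragment 3 completed (3 total).
Step 5: advance 1 -> fork_pos = 16 + 1 = 17. Next multiple of 5 is 20 (not reached); still 3 fragment(s).
Step 6: advance 4 -> fork_pos = 17 + 4 = 21. Reached multiple(s) of 5: 20 -> fragment 4 completed (4 total).
Check: final fork_pos = 21; the multiples of 5 that are <= 21 are 5..20 -> 21 // 5 = 4 completed fragment(s).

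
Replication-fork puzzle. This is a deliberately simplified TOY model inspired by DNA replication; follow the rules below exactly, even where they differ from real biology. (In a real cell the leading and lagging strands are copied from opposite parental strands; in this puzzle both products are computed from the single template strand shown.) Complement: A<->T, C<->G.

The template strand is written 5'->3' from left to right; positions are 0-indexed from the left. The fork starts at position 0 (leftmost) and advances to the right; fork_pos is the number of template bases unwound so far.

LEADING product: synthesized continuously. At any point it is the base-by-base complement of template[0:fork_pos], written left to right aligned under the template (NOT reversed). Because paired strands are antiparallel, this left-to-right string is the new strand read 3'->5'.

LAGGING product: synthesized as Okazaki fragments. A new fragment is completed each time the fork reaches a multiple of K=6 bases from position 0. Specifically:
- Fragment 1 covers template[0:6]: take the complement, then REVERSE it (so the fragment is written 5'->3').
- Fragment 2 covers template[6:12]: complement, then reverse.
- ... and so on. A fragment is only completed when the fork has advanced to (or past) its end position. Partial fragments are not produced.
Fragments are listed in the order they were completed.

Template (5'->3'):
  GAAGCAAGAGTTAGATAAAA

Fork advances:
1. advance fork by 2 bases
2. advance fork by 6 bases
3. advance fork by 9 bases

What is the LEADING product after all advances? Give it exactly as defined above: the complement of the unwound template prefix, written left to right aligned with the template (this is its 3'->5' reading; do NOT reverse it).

Step 1: advance 2 -> fork_pos = 0 + 2 = 2.
Step 2: advance 6 -> fork_pos = 2 + 6 = 8.
Step 3: advance 9 -> fork_pos = 8 + 9 = 17.
Unwound prefix: template[0:17] = GAAGCAAGAGTTAGATA
Complement it base by base (A<->T, C<->G), keeping left-to-right order:
  [0:5] GAAGC -> CTTCG
  [5:10] AAGAG -> TTCTC
  [10:15] TTAGA -> AATCT
  [15:17] TA -> AT
Concatenate: CTTCGTTCTCAATCTAT (length 17; written aligned with the template, i.e. 3'->5').

Answer: CTTCGTTCTCAATCTAT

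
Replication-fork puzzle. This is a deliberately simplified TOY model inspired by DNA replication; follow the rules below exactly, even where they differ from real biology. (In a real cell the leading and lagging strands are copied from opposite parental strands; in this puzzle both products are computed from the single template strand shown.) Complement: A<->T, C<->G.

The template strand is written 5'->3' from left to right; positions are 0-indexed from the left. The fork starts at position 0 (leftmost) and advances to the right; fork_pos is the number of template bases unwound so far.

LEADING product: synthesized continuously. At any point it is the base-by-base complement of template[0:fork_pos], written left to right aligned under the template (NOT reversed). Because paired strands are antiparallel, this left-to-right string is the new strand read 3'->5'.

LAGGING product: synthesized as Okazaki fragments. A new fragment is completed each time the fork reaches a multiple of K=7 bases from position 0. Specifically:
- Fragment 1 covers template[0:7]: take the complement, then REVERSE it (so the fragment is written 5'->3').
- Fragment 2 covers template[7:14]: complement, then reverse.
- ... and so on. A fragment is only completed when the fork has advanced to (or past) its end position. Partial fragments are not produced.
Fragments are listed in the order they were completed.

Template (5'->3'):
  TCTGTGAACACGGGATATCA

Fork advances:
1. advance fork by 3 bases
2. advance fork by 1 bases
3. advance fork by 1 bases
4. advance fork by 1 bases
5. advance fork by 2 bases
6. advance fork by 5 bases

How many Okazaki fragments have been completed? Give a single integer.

Answer: 1

Derivation:
Step 1: advance 3 -> fork_pos = 0 + 3 = 3. Next multiple of 7 is 7 (not reached); still 0 fragment(s).
Step 2: advance 1 -> fork_pos = 3 + 1 = 4. Next multiple of 7 is 7 (not reached); still 0 fragment(s).
Step 3: advance 1 -> fork_pos = 4 + 1 = 5. Next multiple of 7 is 7 (not reached); still 0 fragment(s).
Step 4: advance 1 -> fork_pos = 5 + 1 = 6. Next multiple of 7 is 7 (not reached); still 0 fragment(s).
Step 5: advance 2 -> fork_pos = 6 + 2 = 8. Reached multiple(s) of 7: 7 -> fragment 1 completed (1 total).
Step 6: advance 5 -> fork_pos = 8 + 5 = 13. Next multiple of 7 is 14 (not reached); still 1 fragment(s).
Check: final fork_pos = 13; the multiples of 7 that are <= 13 are 7..7 -> 13 // 7 = 1 completed fragment(s).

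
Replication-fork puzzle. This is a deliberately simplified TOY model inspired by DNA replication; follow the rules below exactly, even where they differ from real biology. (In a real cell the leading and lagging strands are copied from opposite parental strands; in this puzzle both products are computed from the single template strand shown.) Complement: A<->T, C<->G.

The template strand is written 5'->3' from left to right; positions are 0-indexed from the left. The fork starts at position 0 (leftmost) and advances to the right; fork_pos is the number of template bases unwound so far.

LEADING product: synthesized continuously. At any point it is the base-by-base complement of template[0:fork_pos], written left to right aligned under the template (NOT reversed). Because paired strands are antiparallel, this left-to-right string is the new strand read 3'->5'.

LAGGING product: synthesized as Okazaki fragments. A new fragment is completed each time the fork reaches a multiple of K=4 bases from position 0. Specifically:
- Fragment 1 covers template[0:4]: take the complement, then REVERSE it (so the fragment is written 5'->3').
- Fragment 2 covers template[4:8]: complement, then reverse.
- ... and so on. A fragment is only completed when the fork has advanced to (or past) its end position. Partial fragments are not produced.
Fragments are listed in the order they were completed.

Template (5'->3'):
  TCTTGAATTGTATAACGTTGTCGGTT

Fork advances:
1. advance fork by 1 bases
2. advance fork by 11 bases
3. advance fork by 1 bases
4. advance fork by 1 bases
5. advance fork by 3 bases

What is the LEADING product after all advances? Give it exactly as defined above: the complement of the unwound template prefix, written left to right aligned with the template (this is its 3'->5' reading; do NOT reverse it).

Step 1: advance 1 -> fork_pos = 0 + 1 = 1.
Step 2: advance 11 -> fork_pos = 1 + 11 = 12.
Step 3: advance 1 -> fork_pos = 12 + 1 = 13.
Step 4: advance 1 -> fork_pos = 13 + 1 = 14.
Step 5: advance 3 -> fork_pos = 14 + 3 = 17.
Unwound prefix: template[0:17] = TCTTGAATTGTATAACG
Complement it base by base (A<->T, C<->G), keeping left-to-right order:
  [0:5] TCTTG -> AGAAC
  [5:10] AATTG -> TTAAC
  [10:15] TATAA -> ATATT
  [15:17] CG -> GC
Concatenate: AGAACTTAACATATTGC (length 17; written aligned with the template, i.e. 3'->5').

Answer: AGAACTTAACATATTGC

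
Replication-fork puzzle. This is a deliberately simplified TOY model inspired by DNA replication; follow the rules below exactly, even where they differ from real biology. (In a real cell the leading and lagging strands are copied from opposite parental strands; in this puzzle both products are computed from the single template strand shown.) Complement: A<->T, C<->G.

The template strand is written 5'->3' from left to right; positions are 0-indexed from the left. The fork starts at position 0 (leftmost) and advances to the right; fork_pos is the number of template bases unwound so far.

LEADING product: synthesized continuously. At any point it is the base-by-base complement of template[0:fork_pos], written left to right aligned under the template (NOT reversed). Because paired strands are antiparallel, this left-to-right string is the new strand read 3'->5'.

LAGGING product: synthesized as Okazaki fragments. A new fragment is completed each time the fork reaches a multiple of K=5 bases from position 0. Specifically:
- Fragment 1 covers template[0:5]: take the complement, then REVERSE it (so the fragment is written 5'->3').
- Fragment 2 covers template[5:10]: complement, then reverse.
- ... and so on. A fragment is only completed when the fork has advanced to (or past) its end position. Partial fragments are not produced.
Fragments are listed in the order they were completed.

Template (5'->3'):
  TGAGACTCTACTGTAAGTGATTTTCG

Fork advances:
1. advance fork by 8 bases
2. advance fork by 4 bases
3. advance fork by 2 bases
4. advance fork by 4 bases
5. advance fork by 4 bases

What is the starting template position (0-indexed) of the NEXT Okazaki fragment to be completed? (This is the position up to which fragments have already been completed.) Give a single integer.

Step 1: advance 8 -> fork_pos = 0 + 8 = 8. Reached multiple(s) of 5: 5 -> fragment 1 completed (1 total).
Step 2: advance 4 -> fork_pos = 8 + 4 = 12. Reached multiple(s) of 5: 10 -> fragment 2 completed (2 total).
Step 3: advance 2 -> fork_pos = 12 + 2 = 14. Next multiple of 5 is 15 (not reached); still 2 fragment(s).
Step 4: advance 4 -> fork_pos = 14 + 4 = 18. Reached multiple(s) of 5: 15 -> fragment 3 completed (3 total).
Step 5: advance 4 -> fork_pos = 18 + 4 = 22. Reached multiple(s) of 5: 20 -> fragment 4 completed (4 total).
4 fragment(s) completed, covering template[0:20] (4 x 5 = 20). The next fragment, fragment 5, covers template[20:25], so it starts at position 20.

Answer: 20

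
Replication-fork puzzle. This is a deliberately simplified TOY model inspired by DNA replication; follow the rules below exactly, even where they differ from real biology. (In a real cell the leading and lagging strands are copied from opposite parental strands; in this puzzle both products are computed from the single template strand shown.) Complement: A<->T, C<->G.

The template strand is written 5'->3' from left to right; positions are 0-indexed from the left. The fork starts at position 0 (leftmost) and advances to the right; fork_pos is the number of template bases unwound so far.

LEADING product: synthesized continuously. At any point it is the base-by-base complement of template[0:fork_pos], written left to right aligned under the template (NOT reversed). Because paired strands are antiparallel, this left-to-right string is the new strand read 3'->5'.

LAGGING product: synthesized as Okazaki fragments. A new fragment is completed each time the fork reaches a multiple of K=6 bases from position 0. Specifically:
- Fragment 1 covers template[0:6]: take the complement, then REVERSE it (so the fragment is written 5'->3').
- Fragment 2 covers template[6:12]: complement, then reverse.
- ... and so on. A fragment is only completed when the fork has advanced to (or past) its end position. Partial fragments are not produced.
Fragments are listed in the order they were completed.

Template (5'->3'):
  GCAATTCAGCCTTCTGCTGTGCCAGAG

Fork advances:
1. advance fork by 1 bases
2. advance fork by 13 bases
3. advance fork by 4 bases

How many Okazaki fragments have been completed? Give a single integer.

Answer: 3

Derivation:
Step 1: advance 1 -> fork_pos = 0 + 1 = 1. Next multiple of 6 is 6 (not reached); still 0 fragment(s).
Step 2: advance 13 -> fork_pos = 1 + 13 = 14. Reached multiple(s) of 6: 6, 12 -> fragments 1-2 completed (2 total).
Step 3: advance 4 -> fork_pos = 14 + 4 = 18. Reached multiple(s) of 6: 18 -> fragment 3 completed (3 total).
Check: final fork_pos = 18; the multiples of 6 that are <= 18 are 6..18 -> 18 // 6 = 3 completed fragment(s).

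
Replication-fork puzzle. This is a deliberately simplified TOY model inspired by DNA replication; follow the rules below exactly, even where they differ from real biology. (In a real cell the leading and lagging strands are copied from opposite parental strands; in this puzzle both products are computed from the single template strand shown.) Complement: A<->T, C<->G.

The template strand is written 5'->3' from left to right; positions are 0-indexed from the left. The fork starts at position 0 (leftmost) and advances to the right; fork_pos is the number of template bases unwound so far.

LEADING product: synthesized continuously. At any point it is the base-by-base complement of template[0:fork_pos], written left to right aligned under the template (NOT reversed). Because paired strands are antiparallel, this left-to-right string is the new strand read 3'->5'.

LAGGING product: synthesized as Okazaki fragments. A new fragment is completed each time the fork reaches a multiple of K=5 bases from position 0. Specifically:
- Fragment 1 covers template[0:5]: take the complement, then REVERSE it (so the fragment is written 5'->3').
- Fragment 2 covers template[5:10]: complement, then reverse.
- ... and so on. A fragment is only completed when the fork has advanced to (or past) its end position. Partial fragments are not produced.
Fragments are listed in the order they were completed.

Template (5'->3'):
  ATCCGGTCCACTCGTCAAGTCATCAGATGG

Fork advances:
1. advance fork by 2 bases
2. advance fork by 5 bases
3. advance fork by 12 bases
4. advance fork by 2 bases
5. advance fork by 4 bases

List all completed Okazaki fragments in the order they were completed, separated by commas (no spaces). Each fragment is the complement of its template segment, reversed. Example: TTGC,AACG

Step 1: advance 2 -> fork_pos = 0 + 2 = 2. Next multiple of 5 is 5 (not reached); still 0 fragment(s).
Step 2: advance 5 -> fork_pos = 2 + 5 = 7. Reached multiple(s) of 5: 5 -> fragment 1 completed (1 total).
Step 3: advance 12 -> fork_pos = 7 + 12 = 19. Reached multiple(s) of 5: 10, 15 -> fragments 2-3 completed (3 total).
Step 4: advance 2 -> fork_pos = 19 + 2 = 21. Reached multiple(s) of 5: 20 -> fragment 4 completed (4 total).
Step 5: advance 4 -> fork_pos = 21 + 4 = 25. Reached multiple(s) of 5: 25 -> fragment 5 completed (5 total).
Final fork_pos = 25, so 5 fragment(s) are complete. Build each: template segment -> complement -> reverse.
Fragment 1: template[0:5] = ATCCG -> complement TAGGC -> reversed CGGAT
Fragment 2: template[5:10] = GTCCA -> complement CAGGT -> reversed TGGAC
Fragment 3: template[10:15] = CTCGT -> complement GAGCA -> reversed ACGAG
Fragment 4: template[15:20] = CAAGT -> complement GTTCA -> reversed ACTTG
Fragment 5: template[20:25] = CATCA -> complement GTAGT -> reversed TGATG

Answer: CGGAT,TGGAC,ACGAG,ACTTG,TGATG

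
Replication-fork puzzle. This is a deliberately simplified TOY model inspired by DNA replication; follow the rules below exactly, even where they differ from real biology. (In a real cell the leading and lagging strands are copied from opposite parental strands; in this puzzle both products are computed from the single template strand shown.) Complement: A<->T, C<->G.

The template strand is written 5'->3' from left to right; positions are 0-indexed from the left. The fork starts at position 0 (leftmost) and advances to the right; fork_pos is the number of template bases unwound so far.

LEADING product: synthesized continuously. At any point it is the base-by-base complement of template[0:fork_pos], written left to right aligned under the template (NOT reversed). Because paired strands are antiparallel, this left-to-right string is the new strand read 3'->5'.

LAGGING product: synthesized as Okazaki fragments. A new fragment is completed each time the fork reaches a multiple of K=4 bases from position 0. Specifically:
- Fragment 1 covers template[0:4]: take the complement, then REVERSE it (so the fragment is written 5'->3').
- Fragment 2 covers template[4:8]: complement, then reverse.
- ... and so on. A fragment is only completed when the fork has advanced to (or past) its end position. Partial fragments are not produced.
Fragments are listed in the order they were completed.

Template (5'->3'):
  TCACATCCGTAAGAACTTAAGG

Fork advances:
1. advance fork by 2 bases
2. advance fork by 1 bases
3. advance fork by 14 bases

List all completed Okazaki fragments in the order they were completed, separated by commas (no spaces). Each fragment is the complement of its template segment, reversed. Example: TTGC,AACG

Answer: GTGA,GGAT,TTAC,GTTC

Derivation:
Step 1: advance 2 -> fork_pos = 0 + 2 = 2. Next multiple of 4 is 4 (not reached); still 0 fragment(s).
Step 2: advance 1 -> fork_pos = 2 + 1 = 3. Next multiple of 4 is 4 (not reached); still 0 fragment(s).
Step 3: advance 14 -> fork_pos = 3 + 14 = 17. Reached multiple(s) of 4: 4, 8, 12, 16 -> fragments 1-4 completed (4 total).
Final fork_pos = 17, so 4 fragment(s) are complete. Build each: template segment -> complement -> reverse.
Fragment 1: template[0:4] = TCAC -> complement AGTG -> reversed GTGA
Fragment 2: template[4:8] = ATCC -> complement TAGG -> reversed GGAT
Fragment 3: template[8:12] = GTAA -> complement CATT -> reversed TTAC
Fragment 4: template[12:16] = GAAC -> complement CTTG -> reversed GTTC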